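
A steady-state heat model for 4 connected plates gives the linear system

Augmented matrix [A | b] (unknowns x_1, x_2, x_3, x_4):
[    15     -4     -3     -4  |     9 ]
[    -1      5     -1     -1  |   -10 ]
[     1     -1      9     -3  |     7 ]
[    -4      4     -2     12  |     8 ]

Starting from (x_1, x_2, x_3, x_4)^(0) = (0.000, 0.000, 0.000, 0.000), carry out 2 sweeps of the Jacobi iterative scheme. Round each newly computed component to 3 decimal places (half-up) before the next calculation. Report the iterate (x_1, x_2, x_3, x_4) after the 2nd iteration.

(0.400, -1.591, 0.711, 1.663)

Iteration 1:
  x_1 = (9 - (-4)·0.000 - (-3)·0.000 - (-4)·0.000) / (15) = 0.600
  x_2 = (-10 - (-1)·0.000 - (-1)·0.000 - (-1)·0.000) / (5) = -2.000
  x_3 = (7 - (1)·0.000 - (-1)·0.000 - (-3)·0.000) / (9) = 0.778
  x_4 = (8 - (-4)·0.000 - (4)·0.000 - (-2)·0.000) / (12) = 0.667
Iteration 2:
  x_1 = (9 - (-4)·-2.000 - (-3)·0.778 - (-4)·0.667) / (15) = 0.400
  x_2 = (-10 - (-1)·0.600 - (-1)·0.778 - (-1)·0.667) / (5) = -1.591
  x_3 = (7 - (1)·0.600 - (-1)·-2.000 - (-3)·0.667) / (9) = 0.711
  x_4 = (8 - (-4)·0.600 - (4)·-2.000 - (-2)·0.778) / (12) = 1.663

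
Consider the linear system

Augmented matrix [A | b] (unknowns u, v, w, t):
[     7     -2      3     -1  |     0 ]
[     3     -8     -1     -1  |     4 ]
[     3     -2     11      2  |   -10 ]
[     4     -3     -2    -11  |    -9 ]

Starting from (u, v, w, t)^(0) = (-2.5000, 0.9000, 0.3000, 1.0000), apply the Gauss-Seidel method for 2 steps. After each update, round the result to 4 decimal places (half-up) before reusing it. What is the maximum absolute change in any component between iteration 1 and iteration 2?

Iteration 1:
  u = (0 - (-2)·0.9000 - (3)·0.3000 - (-1)·1.0000) / (7) = 0.2714
  v = (4 - (3)·0.2714 - (-1)·0.3000 - (-1)·1.0000) / (-8) = -0.5607
  w = (-10 - (3)·0.2714 - (-2)·-0.5607 - (2)·1.0000) / (11) = -1.2669
  t = (-9 - (4)·0.2714 - (-3)·-0.5607 - (-2)·-1.2669) / (-11) = 1.3001
Iteration 2:
  u = (0 - (-2)·-0.5607 - (3)·-1.2669 - (-1)·1.3001) / (7) = 0.5685
  v = (4 - (3)·0.5685 - (-1)·-1.2669 - (-1)·1.3001) / (-8) = -0.2910
  w = (-10 - (3)·0.5685 - (-2)·-0.2910 - (2)·1.3001) / (11) = -1.3534
  t = (-9 - (4)·0.5685 - (-3)·-0.2910 - (-2)·-1.3534) / (-11) = 1.3503
Change: (0.2971, 0.2697, -0.0865, 0.0502) → max |·| = 0.2971

0.2971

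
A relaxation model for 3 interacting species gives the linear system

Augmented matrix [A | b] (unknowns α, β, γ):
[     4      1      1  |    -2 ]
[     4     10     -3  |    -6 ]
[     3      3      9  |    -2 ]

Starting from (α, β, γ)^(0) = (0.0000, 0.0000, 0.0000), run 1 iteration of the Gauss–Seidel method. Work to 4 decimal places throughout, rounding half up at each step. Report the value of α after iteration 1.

-0.5000

Iteration 1:
  α = (-2 - (1)·0.0000 - (1)·0.0000) / (4) = -0.5000
  β = (-6 - (4)·-0.5000 - (-3)·0.0000) / (10) = -0.4000
  γ = (-2 - (3)·-0.5000 - (3)·-0.4000) / (9) = 0.0778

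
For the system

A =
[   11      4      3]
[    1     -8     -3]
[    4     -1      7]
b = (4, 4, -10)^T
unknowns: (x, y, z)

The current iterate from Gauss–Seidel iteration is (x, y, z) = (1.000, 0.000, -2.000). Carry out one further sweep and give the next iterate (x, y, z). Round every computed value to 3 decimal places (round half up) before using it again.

(0.909, 0.364, -1.896)

One sweep:
  x = (4 - (4)·0.000 - (3)·-2.000) / (11) = 0.909
  y = (4 - (1)·0.909 - (-3)·-2.000) / (-8) = 0.364
  z = (-10 - (4)·0.909 - (-1)·0.364) / (7) = -1.896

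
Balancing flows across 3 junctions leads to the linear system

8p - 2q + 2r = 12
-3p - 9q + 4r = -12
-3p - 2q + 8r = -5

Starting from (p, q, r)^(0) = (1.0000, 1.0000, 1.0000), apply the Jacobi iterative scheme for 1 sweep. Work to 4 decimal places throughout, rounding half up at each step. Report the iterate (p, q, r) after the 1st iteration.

Iteration 1:
  p = (12 - (-2)·1.0000 - (2)·1.0000) / (8) = 1.5000
  q = (-12 - (-3)·1.0000 - (4)·1.0000) / (-9) = 1.4444
  r = (-5 - (-3)·1.0000 - (-2)·1.0000) / (8) = 0.0000

(1.5000, 1.4444, 0.0000)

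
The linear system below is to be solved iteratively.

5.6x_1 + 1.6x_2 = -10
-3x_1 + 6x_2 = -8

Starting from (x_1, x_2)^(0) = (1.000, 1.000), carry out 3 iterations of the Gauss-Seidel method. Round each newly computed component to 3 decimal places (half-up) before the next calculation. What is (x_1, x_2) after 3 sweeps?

(-1.246, -1.956)

Iteration 1:
  x_1 = (-10 - (1.6)·1.000) / (5.6) = -2.071
  x_2 = (-8 - (-3)·-2.071) / (6) = -2.369
Iteration 2:
  x_1 = (-10 - (1.6)·-2.369) / (5.6) = -1.109
  x_2 = (-8 - (-3)·-1.109) / (6) = -1.888
Iteration 3:
  x_1 = (-10 - (1.6)·-1.888) / (5.6) = -1.246
  x_2 = (-8 - (-3)·-1.246) / (6) = -1.956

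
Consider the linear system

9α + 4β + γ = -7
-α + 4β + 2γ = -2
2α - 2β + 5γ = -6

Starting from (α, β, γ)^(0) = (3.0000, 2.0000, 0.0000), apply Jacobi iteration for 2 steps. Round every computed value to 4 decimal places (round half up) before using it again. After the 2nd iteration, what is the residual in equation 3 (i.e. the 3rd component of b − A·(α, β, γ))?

Iteration 1:
  α = (-7 - (4)·2.0000 - (1)·0.0000) / (9) = -1.6667
  β = (-2 - (-1)·3.0000 - (2)·0.0000) / (4) = 0.2500
  γ = (-6 - (2)·3.0000 - (-2)·2.0000) / (5) = -1.6000
Iteration 2:
  α = (-7 - (4)·0.2500 - (1)·-1.6000) / (9) = -0.7111
  β = (-2 - (-1)·-1.6667 - (2)·-1.6000) / (4) = -0.1167
  γ = (-6 - (2)·-1.6667 - (-2)·0.2500) / (5) = -0.4333
Residual b − A·x = (0.3000, -1.3777, -2.6447)

-2.6447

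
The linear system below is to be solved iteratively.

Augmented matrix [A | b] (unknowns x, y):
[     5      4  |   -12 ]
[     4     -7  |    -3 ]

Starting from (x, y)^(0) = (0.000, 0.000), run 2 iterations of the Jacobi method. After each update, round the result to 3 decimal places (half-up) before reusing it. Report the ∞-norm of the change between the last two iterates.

1.372

Iteration 1:
  x = (-12 - (4)·0.000) / (5) = -2.400
  y = (-3 - (4)·0.000) / (-7) = 0.429
Iteration 2:
  x = (-12 - (4)·0.429) / (5) = -2.743
  y = (-3 - (4)·-2.400) / (-7) = -0.943
Change: (-0.343, -1.372) → max |·| = 1.372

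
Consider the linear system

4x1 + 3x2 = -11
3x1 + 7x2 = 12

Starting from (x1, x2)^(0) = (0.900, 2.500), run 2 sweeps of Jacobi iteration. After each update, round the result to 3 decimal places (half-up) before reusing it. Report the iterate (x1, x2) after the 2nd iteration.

Iteration 1:
  x1 = (-11 - (3)·2.500) / (4) = -4.625
  x2 = (12 - (3)·0.900) / (7) = 1.329
Iteration 2:
  x1 = (-11 - (3)·1.329) / (4) = -3.747
  x2 = (12 - (3)·-4.625) / (7) = 3.696

(-3.747, 3.696)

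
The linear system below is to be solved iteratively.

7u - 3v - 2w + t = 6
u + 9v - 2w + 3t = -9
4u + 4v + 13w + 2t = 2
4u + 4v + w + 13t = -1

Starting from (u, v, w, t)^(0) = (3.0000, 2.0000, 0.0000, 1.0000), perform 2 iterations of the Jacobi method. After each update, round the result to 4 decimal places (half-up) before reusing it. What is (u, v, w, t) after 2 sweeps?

Iteration 1:
  u = (6 - (-3)·2.0000 - (-2)·0.0000 - (1)·1.0000) / (7) = 1.5714
  v = (-9 - (1)·3.0000 - (-2)·0.0000 - (3)·1.0000) / (9) = -1.6667
  w = (2 - (4)·3.0000 - (4)·2.0000 - (2)·1.0000) / (13) = -1.5385
  t = (-1 - (4)·3.0000 - (4)·2.0000 - (1)·0.0000) / (13) = -1.6154
Iteration 2:
  u = (6 - (-3)·-1.6667 - (-2)·-1.5385 - (1)·-1.6154) / (7) = -0.0660
  v = (-9 - (1)·1.5714 - (-2)·-1.5385 - (3)·-1.6154) / (9) = -0.9780
  w = (2 - (4)·1.5714 - (4)·-1.6667 - (2)·-1.6154) / (13) = 0.4317
  t = (-1 - (4)·1.5714 - (4)·-1.6667 - (1)·-1.5385) / (13) = 0.0707

(-0.0660, -0.9780, 0.4317, 0.0707)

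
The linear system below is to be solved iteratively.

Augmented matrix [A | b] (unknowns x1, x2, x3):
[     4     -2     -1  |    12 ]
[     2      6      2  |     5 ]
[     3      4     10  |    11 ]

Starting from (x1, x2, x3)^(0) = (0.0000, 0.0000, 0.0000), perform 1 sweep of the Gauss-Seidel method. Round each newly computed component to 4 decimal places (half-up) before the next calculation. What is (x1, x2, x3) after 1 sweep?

(3.0000, -0.1667, 0.2667)

Iteration 1:
  x1 = (12 - (-2)·0.0000 - (-1)·0.0000) / (4) = 3.0000
  x2 = (5 - (2)·3.0000 - (2)·0.0000) / (6) = -0.1667
  x3 = (11 - (3)·3.0000 - (4)·-0.1667) / (10) = 0.2667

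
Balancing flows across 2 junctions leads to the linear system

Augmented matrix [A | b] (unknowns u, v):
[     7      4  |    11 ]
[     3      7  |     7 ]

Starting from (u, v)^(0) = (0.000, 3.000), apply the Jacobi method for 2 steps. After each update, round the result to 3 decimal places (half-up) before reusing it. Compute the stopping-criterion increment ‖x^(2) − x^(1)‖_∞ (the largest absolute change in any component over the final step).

1.143

Iteration 1:
  u = (11 - (4)·3.000) / (7) = -0.143
  v = (7 - (3)·0.000) / (7) = 1.000
Iteration 2:
  u = (11 - (4)·1.000) / (7) = 1.000
  v = (7 - (3)·-0.143) / (7) = 1.061
Change: (1.143, 0.061) → max |·| = 1.143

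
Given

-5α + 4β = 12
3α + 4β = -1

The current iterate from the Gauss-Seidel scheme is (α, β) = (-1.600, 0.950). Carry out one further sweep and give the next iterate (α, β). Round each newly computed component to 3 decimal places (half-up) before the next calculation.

One sweep:
  α = (12 - (4)·0.950) / (-5) = -1.640
  β = (-1 - (3)·-1.640) / (4) = 0.980

(-1.640, 0.980)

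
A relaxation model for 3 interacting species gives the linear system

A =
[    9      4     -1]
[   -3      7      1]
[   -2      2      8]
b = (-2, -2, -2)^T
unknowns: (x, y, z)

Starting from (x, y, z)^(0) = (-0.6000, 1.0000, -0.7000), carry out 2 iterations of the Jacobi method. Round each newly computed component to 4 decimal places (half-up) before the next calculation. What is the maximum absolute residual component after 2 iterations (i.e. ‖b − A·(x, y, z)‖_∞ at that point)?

1.6159

Iteration 1:
  x = (-2 - (4)·1.0000 - (-1)·-0.7000) / (9) = -0.7444
  y = (-2 - (-3)·-0.6000 - (1)·-0.7000) / (7) = -0.4429
  z = (-2 - (-2)·-0.6000 - (2)·1.0000) / (8) = -0.6500
Iteration 2:
  x = (-2 - (4)·-0.4429 - (-1)·-0.6500) / (9) = -0.0976
  y = (-2 - (-3)·-0.7444 - (1)·-0.6500) / (7) = -0.5119
  z = (-2 - (-2)·-0.7444 - (2)·-0.4429) / (8) = -0.3254
Residual b − A·x = (0.6006, 1.6159, 1.4318); ∞-norm = 1.6159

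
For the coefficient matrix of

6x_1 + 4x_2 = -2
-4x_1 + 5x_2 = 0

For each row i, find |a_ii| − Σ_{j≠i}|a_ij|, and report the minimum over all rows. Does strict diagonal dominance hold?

row 1: |6| − (4) = 2
row 2: |5| − (4) = 1
minimum over rows = 1 → strictly diagonally dominant (convergence guaranteed)

1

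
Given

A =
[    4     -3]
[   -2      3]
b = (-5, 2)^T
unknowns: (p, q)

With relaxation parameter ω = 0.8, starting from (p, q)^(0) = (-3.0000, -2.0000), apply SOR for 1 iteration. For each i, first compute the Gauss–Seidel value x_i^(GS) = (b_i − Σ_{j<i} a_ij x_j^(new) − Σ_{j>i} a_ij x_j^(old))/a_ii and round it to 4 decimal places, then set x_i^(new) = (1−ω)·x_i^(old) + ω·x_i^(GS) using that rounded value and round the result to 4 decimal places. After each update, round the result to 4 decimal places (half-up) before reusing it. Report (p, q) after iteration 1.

Iteration 1:
  p: GS value = (-5 - (-3)·-2.0000) / (4) = -2.7500;  p ← (1−ω)·-3.0000 + ω·-2.7500 = -2.8000
  q: GS value = (2 - (-2)·-2.8000) / (3) = -1.2000;  q ← (1−ω)·-2.0000 + ω·-1.2000 = -1.3600

(-2.8000, -1.3600)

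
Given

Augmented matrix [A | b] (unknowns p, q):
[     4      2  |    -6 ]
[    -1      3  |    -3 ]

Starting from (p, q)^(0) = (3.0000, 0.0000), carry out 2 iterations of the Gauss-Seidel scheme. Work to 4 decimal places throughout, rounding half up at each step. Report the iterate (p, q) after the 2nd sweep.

Iteration 1:
  p = (-6 - (2)·0.0000) / (4) = -1.5000
  q = (-3 - (-1)·-1.5000) / (3) = -1.5000
Iteration 2:
  p = (-6 - (2)·-1.5000) / (4) = -0.7500
  q = (-3 - (-1)·-0.7500) / (3) = -1.2500

(-0.7500, -1.2500)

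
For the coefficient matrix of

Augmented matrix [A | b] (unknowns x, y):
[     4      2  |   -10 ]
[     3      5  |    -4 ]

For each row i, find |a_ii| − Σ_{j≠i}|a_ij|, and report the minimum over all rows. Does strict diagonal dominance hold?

row 1: |4| − (2) = 2
row 2: |5| − (3) = 2
minimum over rows = 2 → strictly diagonally dominant (convergence guaranteed)

2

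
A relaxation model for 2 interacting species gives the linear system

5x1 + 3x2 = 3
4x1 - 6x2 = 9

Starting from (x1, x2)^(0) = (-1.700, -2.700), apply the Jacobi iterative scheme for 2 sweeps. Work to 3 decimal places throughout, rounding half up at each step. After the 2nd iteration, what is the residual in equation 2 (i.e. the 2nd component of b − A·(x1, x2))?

Iteration 1:
  x1 = (3 - (3)·-2.700) / (5) = 2.220
  x2 = (9 - (4)·-1.700) / (-6) = -2.633
Iteration 2:
  x1 = (3 - (3)·-2.633) / (5) = 2.180
  x2 = (9 - (4)·2.220) / (-6) = -0.020
Residual b − A·x = (-7.840, 0.160)

0.160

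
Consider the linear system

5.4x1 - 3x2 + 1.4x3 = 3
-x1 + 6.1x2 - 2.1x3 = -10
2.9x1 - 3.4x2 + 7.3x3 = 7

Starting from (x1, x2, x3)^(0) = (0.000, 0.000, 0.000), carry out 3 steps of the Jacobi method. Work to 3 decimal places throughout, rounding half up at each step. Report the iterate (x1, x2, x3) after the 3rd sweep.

Iteration 1:
  x1 = (3 - (-3)·0.000 - (1.4)·0.000) / (5.4) = 0.556
  x2 = (-10 - (-1)·0.000 - (-2.1)·0.000) / (6.1) = -1.639
  x3 = (7 - (2.9)·0.000 - (-3.4)·0.000) / (7.3) = 0.959
Iteration 2:
  x1 = (3 - (-3)·-1.639 - (1.4)·0.959) / (5.4) = -0.604
  x2 = (-10 - (-1)·0.556 - (-2.1)·0.959) / (6.1) = -1.218
  x3 = (7 - (2.9)·0.556 - (-3.4)·-1.639) / (7.3) = -0.025
Iteration 3:
  x1 = (3 - (-3)·-1.218 - (1.4)·-0.025) / (5.4) = -0.115
  x2 = (-10 - (-1)·-0.604 - (-2.1)·-0.025) / (6.1) = -1.747
  x3 = (7 - (2.9)·-0.604 - (-3.4)·-1.218) / (7.3) = 0.632

(-0.115, -1.747, 0.632)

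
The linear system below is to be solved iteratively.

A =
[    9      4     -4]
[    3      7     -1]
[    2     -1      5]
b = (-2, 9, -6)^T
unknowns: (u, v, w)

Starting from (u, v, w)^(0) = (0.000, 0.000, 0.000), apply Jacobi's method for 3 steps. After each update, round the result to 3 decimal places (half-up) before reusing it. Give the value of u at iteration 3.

Iteration 1:
  u = (-2 - (4)·0.000 - (-4)·0.000) / (9) = -0.222
  v = (9 - (3)·0.000 - (-1)·0.000) / (7) = 1.286
  w = (-6 - (2)·0.000 - (-1)·0.000) / (5) = -1.200
Iteration 2:
  u = (-2 - (4)·1.286 - (-4)·-1.200) / (9) = -1.327
  v = (9 - (3)·-0.222 - (-1)·-1.200) / (7) = 1.209
  w = (-6 - (2)·-0.222 - (-1)·1.286) / (5) = -0.854
Iteration 3:
  u = (-2 - (4)·1.209 - (-4)·-0.854) / (9) = -1.139
  v = (9 - (3)·-1.327 - (-1)·-0.854) / (7) = 1.732
  w = (-6 - (2)·-1.327 - (-1)·1.209) / (5) = -0.427

-1.139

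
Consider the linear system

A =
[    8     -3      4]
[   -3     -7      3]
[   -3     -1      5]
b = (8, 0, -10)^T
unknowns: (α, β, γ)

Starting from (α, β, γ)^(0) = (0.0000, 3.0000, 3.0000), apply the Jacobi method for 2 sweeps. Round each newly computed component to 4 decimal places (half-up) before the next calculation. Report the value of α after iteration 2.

Iteration 1:
  α = (8 - (-3)·3.0000 - (4)·3.0000) / (8) = 0.6250
  β = (0 - (-3)·0.0000 - (3)·3.0000) / (-7) = 1.2857
  γ = (-10 - (-3)·0.0000 - (-1)·3.0000) / (5) = -1.4000
Iteration 2:
  α = (8 - (-3)·1.2857 - (4)·-1.4000) / (8) = 2.1821
  β = (0 - (-3)·0.6250 - (3)·-1.4000) / (-7) = -0.8679
  γ = (-10 - (-3)·0.6250 - (-1)·1.2857) / (5) = -1.3679

2.1821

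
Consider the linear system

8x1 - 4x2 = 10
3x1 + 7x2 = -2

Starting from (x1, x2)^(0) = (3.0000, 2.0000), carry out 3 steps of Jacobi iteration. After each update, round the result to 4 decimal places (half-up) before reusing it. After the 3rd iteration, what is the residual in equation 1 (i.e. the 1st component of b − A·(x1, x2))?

Iteration 1:
  x1 = (10 - (-4)·2.0000) / (8) = 2.2500
  x2 = (-2 - (3)·3.0000) / (7) = -1.5714
Iteration 2:
  x1 = (10 - (-4)·-1.5714) / (8) = 0.4643
  x2 = (-2 - (3)·2.2500) / (7) = -1.2500
Iteration 3:
  x1 = (10 - (-4)·-1.2500) / (8) = 0.6250
  x2 = (-2 - (3)·0.4643) / (7) = -0.4847
Residual b − A·x = (3.0612, -0.4821)

3.0612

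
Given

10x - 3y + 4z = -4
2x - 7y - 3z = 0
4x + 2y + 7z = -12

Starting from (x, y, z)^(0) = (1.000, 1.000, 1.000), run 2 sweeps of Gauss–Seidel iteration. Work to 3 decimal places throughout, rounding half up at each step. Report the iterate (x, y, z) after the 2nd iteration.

(-0.065, 0.524, -1.827)

Iteration 1:
  x = (-4 - (-3)·1.000 - (4)·1.000) / (10) = -0.500
  y = (0 - (2)·-0.500 - (-3)·1.000) / (-7) = -0.571
  z = (-12 - (4)·-0.500 - (2)·-0.571) / (7) = -1.265
Iteration 2:
  x = (-4 - (-3)·-0.571 - (4)·-1.265) / (10) = -0.065
  y = (0 - (2)·-0.065 - (-3)·-1.265) / (-7) = 0.524
  z = (-12 - (4)·-0.065 - (2)·0.524) / (7) = -1.827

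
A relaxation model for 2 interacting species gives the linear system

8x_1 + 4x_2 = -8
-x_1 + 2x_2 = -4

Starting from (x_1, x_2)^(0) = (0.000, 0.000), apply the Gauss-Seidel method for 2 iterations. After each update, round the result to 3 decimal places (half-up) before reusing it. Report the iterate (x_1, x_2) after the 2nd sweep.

Iteration 1:
  x_1 = (-8 - (4)·0.000) / (8) = -1.000
  x_2 = (-4 - (-1)·-1.000) / (2) = -2.500
Iteration 2:
  x_1 = (-8 - (4)·-2.500) / (8) = 0.250
  x_2 = (-4 - (-1)·0.250) / (2) = -1.875

(0.250, -1.875)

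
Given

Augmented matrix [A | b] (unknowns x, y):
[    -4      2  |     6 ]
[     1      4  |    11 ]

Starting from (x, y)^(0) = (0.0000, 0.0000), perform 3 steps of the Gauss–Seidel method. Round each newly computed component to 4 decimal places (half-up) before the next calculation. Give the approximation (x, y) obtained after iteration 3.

Iteration 1:
  x = (6 - (2)·0.0000) / (-4) = -1.5000
  y = (11 - (1)·-1.5000) / (4) = 3.1250
Iteration 2:
  x = (6 - (2)·3.1250) / (-4) = 0.0625
  y = (11 - (1)·0.0625) / (4) = 2.7344
Iteration 3:
  x = (6 - (2)·2.7344) / (-4) = -0.1328
  y = (11 - (1)·-0.1328) / (4) = 2.7832

(-0.1328, 2.7832)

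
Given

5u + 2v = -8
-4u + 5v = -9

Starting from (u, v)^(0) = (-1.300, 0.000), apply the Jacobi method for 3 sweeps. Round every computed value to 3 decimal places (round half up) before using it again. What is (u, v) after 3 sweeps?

Iteration 1:
  u = (-8 - (2)·0.000) / (5) = -1.600
  v = (-9 - (-4)·-1.300) / (5) = -2.840
Iteration 2:
  u = (-8 - (2)·-2.840) / (5) = -0.464
  v = (-9 - (-4)·-1.600) / (5) = -3.080
Iteration 3:
  u = (-8 - (2)·-3.080) / (5) = -0.368
  v = (-9 - (-4)·-0.464) / (5) = -2.171

(-0.368, -2.171)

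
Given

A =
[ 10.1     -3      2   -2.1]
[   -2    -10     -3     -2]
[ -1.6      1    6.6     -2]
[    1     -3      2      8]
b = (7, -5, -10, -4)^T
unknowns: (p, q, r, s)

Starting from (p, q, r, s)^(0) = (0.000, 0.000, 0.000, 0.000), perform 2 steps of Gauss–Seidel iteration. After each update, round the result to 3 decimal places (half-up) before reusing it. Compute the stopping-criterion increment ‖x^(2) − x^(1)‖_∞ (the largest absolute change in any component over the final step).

0.368

Iteration 1:
  p = (7 - (-3)·0.000 - (2)·0.000 - (-2.1)·0.000) / (10.1) = 0.693
  q = (-5 - (-2)·0.693 - (-3)·0.000 - (-2)·0.000) / (-10) = 0.361
  r = (-10 - (-1.6)·0.693 - (1)·0.361 - (-2)·0.000) / (6.6) = -1.402
  s = (-4 - (1)·0.693 - (-3)·0.361 - (2)·-1.402) / (8) = -0.101
Iteration 2:
  p = (7 - (-3)·0.361 - (2)·-1.402 - (-2.1)·-0.101) / (10.1) = 1.057
  q = (-5 - (-2)·1.057 - (-3)·-1.402 - (-2)·-0.101) / (-10) = 0.729
  r = (-10 - (-1.6)·1.057 - (1)·0.729 - (-2)·-0.101) / (6.6) = -1.400
  s = (-4 - (1)·1.057 - (-3)·0.729 - (2)·-1.400) / (8) = -0.009
Change: (0.364, 0.368, 0.002, 0.092) → max |·| = 0.368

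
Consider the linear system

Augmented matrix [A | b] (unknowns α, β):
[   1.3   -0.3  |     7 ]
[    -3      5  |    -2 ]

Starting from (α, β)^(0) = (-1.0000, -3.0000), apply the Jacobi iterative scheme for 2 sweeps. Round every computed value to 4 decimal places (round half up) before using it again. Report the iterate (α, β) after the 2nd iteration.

(5.1538, 2.4154)

Iteration 1:
  α = (7 - (-0.3)·-3.0000) / (1.3) = 4.6923
  β = (-2 - (-3)·-1.0000) / (5) = -1.0000
Iteration 2:
  α = (7 - (-0.3)·-1.0000) / (1.3) = 5.1538
  β = (-2 - (-3)·4.6923) / (5) = 2.4154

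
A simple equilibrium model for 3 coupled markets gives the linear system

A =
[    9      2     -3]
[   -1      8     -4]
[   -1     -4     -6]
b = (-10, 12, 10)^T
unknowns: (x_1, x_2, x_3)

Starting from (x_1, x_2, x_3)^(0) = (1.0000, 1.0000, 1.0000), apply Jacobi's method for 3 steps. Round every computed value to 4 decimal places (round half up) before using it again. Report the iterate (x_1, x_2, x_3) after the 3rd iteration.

(-2.1111, -0.2604, -1.3472)

Iteration 1:
  x_1 = (-10 - (2)·1.0000 - (-3)·1.0000) / (9) = -1.0000
  x_2 = (12 - (-1)·1.0000 - (-4)·1.0000) / (8) = 2.1250
  x_3 = (10 - (-1)·1.0000 - (-4)·1.0000) / (-6) = -2.5000
Iteration 2:
  x_1 = (-10 - (2)·2.1250 - (-3)·-2.5000) / (9) = -2.4167
  x_2 = (12 - (-1)·-1.0000 - (-4)·-2.5000) / (8) = 0.1250
  x_3 = (10 - (-1)·-1.0000 - (-4)·2.1250) / (-6) = -2.9167
Iteration 3:
  x_1 = (-10 - (2)·0.1250 - (-3)·-2.9167) / (9) = -2.1111
  x_2 = (12 - (-1)·-2.4167 - (-4)·-2.9167) / (8) = -0.2604
  x_3 = (10 - (-1)·-2.4167 - (-4)·0.1250) / (-6) = -1.3472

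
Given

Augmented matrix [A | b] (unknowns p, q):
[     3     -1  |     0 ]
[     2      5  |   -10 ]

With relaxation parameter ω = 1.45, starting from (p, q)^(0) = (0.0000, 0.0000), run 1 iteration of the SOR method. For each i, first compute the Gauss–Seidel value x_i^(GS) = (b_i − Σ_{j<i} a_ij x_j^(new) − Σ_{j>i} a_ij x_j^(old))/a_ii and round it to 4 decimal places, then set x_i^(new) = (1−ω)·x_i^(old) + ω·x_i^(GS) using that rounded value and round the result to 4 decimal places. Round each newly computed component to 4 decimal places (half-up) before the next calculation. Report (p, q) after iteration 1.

Iteration 1:
  p: GS value = (0 - (-1)·0.0000) / (3) = 0.0000;  p ← (1−ω)·0.0000 + ω·0.0000 = 0.0000
  q: GS value = (-10 - (2)·0.0000) / (5) = -2.0000;  q ← (1−ω)·0.0000 + ω·-2.0000 = -2.9000

(0.0000, -2.9000)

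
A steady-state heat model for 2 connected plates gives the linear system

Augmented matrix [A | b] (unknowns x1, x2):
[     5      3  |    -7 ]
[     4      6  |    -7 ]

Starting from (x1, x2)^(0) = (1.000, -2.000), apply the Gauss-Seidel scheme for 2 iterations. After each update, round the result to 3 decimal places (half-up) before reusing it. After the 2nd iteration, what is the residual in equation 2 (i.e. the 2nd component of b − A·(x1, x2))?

Iteration 1:
  x1 = (-7 - (3)·-2.000) / (5) = -0.200
  x2 = (-7 - (4)·-0.200) / (6) = -1.033
Iteration 2:
  x1 = (-7 - (3)·-1.033) / (5) = -0.780
  x2 = (-7 - (4)·-0.780) / (6) = -0.647
Residual b − A·x = (-1.159, 0.002)

0.002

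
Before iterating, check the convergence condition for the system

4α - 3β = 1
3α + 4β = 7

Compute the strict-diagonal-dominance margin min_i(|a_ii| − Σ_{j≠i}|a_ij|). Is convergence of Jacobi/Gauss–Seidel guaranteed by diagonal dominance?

1

row 1: |4| − (3) = 1
row 2: |4| − (3) = 1
minimum over rows = 1 → strictly diagonally dominant (convergence guaranteed)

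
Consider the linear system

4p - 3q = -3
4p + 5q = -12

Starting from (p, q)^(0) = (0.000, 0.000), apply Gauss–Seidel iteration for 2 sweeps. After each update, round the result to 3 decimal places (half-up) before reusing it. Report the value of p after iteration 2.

-2.100

Iteration 1:
  p = (-3 - (-3)·0.000) / (4) = -0.750
  q = (-12 - (4)·-0.750) / (5) = -1.800
Iteration 2:
  p = (-3 - (-3)·-1.800) / (4) = -2.100
  q = (-12 - (4)·-2.100) / (5) = -0.720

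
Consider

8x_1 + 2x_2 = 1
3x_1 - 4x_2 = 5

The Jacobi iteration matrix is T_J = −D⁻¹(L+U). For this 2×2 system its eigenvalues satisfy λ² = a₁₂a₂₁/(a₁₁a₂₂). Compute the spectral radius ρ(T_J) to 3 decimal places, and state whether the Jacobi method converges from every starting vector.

0.433

a₁₂a₂₁/(a₁₁a₂₂) = (2)·(3) / ((8)·(-4)) = -0.187500
ρ = √|-0.187500| = √0.187500 = 0.433
ρ < 1, so Jacobi converges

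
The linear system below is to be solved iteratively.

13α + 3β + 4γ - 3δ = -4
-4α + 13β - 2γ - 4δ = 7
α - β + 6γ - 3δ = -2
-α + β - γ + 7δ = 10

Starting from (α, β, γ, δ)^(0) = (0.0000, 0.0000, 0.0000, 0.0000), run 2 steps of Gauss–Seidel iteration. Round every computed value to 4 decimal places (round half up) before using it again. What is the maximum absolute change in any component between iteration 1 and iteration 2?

Iteration 1:
  α = (-4 - (3)·0.0000 - (4)·0.0000 - (-3)·0.0000) / (13) = -0.3077
  β = (7 - (-4)·-0.3077 - (-2)·0.0000 - (-4)·0.0000) / (13) = 0.4438
  γ = (-2 - (1)·-0.3077 - (-1)·0.4438 - (-3)·0.0000) / (6) = -0.2081
  δ = (10 - (-1)·-0.3077 - (1)·0.4438 - (-1)·-0.2081) / (7) = 1.2915
Iteration 2:
  α = (-4 - (3)·0.4438 - (4)·-0.2081 - (-3)·1.2915) / (13) = -0.0480
  β = (7 - (-4)·-0.0480 - (-2)·-0.2081 - (-4)·1.2915) / (13) = 0.8891
  γ = (-2 - (1)·-0.0480 - (-1)·0.8891 - (-3)·1.2915) / (6) = 0.4686
  δ = (10 - (-1)·-0.0480 - (1)·0.8891 - (-1)·0.4686) / (7) = 1.3616
Change: (0.2597, 0.4453, 0.6767, 0.0701) → max |·| = 0.6767

0.6767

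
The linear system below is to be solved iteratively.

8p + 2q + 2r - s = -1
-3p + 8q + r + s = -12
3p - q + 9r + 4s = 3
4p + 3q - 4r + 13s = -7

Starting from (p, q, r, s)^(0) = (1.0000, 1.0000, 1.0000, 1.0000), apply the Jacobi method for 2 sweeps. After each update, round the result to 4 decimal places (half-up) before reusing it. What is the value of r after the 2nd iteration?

0.6891

Iteration 1:
  p = (-1 - (2)·1.0000 - (2)·1.0000 - (-1)·1.0000) / (8) = -0.5000
  q = (-12 - (-3)·1.0000 - (1)·1.0000 - (1)·1.0000) / (8) = -1.3750
  r = (3 - (3)·1.0000 - (-1)·1.0000 - (4)·1.0000) / (9) = -0.3333
  s = (-7 - (4)·1.0000 - (3)·1.0000 - (-4)·1.0000) / (13) = -0.7692
Iteration 2:
  p = (-1 - (2)·-1.3750 - (2)·-0.3333 - (-1)·-0.7692) / (8) = 0.2059
  q = (-12 - (-3)·-0.5000 - (1)·-0.3333 - (1)·-0.7692) / (8) = -1.5497
  r = (3 - (3)·-0.5000 - (-1)·-1.3750 - (4)·-0.7692) / (9) = 0.6891
  s = (-7 - (4)·-0.5000 - (3)·-1.3750 - (-4)·-0.3333) / (13) = -0.1699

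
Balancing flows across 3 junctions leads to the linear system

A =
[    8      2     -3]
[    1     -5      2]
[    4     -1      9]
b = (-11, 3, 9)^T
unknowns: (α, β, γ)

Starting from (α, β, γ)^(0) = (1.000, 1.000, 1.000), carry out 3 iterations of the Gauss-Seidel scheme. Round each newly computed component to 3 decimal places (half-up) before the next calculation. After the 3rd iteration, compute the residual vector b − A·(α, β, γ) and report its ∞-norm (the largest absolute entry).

0.402

Iteration 1:
  α = (-11 - (2)·1.000 - (-3)·1.000) / (8) = -1.250
  β = (3 - (1)·-1.250 - (2)·1.000) / (-5) = -0.450
  γ = (9 - (4)·-1.250 - (-1)·-0.450) / (9) = 1.506
Iteration 2:
  α = (-11 - (2)·-0.450 - (-3)·1.506) / (8) = -0.698
  β = (3 - (1)·-0.698 - (2)·1.506) / (-5) = -0.137
  γ = (9 - (4)·-0.698 - (-1)·-0.137) / (9) = 1.295
Iteration 3:
  α = (-11 - (2)·-0.137 - (-3)·1.295) / (8) = -0.855
  β = (3 - (1)·-0.855 - (2)·1.295) / (-5) = -0.253
  γ = (9 - (4)·-0.855 - (-1)·-0.253) / (9) = 1.352
Residual b − A·x = (0.402, -0.114, -0.001); ∞-norm = 0.402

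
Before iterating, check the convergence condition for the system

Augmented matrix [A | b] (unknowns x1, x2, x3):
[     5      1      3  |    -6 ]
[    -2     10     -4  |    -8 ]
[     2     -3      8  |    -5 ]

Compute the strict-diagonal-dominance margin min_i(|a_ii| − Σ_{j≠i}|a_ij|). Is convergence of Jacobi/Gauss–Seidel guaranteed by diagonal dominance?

row 1: |5| − (1+3) = 1
row 2: |10| − (2+4) = 4
row 3: |8| − (2+3) = 3
minimum over rows = 1 → strictly diagonally dominant (convergence guaranteed)

1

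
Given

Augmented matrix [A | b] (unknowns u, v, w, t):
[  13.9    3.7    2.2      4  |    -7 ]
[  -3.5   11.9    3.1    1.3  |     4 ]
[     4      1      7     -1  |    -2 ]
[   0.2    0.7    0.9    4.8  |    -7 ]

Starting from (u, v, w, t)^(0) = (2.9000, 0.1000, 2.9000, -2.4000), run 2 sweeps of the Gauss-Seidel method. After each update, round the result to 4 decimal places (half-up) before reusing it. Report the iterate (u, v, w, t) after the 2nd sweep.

Iteration 1:
  u = (-7 - (3.7)·0.1000 - (2.2)·2.9000 - (4)·-2.4000) / (13.9) = -0.2986
  v = (4 - (-3.5)·-0.2986 - (3.1)·2.9000 - (1.3)·-2.4000) / (11.9) = -0.2450
  w = (-2 - (4)·-0.2986 - (1)·-0.2450 - (-1)·-2.4000) / (7) = -0.4229
  t = (-7 - (0.2)·-0.2986 - (0.7)·-0.2450 - (0.9)·-0.4229) / (4.8) = -1.3309
Iteration 2:
  u = (-7 - (3.7)·-0.2450 - (2.2)·-0.4229 - (4)·-1.3309) / (13.9) = 0.0115
  v = (4 - (-3.5)·0.0115 - (3.1)·-0.4229 - (1.3)·-1.3309) / (11.9) = 0.5951
  w = (-2 - (4)·0.0115 - (1)·0.5951 - (-1)·-1.3309) / (7) = -0.5674
  t = (-7 - (0.2)·0.0115 - (0.7)·0.5951 - (0.9)·-0.5674) / (4.8) = -1.4392

(0.0115, 0.5951, -0.5674, -1.4392)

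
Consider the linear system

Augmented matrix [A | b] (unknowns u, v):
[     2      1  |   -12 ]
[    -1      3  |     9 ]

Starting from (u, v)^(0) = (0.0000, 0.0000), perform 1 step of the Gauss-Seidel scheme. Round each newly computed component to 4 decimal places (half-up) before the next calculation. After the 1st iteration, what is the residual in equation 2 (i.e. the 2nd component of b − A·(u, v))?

0.0000

Iteration 1:
  u = (-12 - (1)·0.0000) / (2) = -6.0000
  v = (9 - (-1)·-6.0000) / (3) = 1.0000
Residual b − A·x = (-1.0000, 0.0000)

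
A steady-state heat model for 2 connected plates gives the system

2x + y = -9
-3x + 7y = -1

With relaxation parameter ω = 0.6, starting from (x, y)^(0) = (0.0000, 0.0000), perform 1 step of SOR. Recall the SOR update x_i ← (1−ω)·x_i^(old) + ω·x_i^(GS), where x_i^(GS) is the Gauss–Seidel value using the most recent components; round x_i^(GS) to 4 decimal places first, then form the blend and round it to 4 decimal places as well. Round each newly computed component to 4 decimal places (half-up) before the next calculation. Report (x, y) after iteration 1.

Iteration 1:
  x: GS value = (-9 - (1)·0.0000) / (2) = -4.5000;  x ← (1−ω)·0.0000 + ω·-4.5000 = -2.7000
  y: GS value = (-1 - (-3)·-2.7000) / (7) = -1.3000;  y ← (1−ω)·0.0000 + ω·-1.3000 = -0.7800

(-2.7000, -0.7800)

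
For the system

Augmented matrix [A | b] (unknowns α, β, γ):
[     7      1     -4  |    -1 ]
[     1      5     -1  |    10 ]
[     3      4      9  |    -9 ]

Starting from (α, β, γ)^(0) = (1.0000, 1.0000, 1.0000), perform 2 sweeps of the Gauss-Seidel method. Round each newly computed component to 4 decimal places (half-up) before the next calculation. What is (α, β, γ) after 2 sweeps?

(-1.6190, 1.9143, -1.3111)

Iteration 1:
  α = (-1 - (1)·1.0000 - (-4)·1.0000) / (7) = 0.2857
  β = (10 - (1)·0.2857 - (-1)·1.0000) / (5) = 2.1429
  γ = (-9 - (3)·0.2857 - (4)·2.1429) / (9) = -2.0476
Iteration 2:
  α = (-1 - (1)·2.1429 - (-4)·-2.0476) / (7) = -1.6190
  β = (10 - (1)·-1.6190 - (-1)·-2.0476) / (5) = 1.9143
  γ = (-9 - (3)·-1.6190 - (4)·1.9143) / (9) = -1.3111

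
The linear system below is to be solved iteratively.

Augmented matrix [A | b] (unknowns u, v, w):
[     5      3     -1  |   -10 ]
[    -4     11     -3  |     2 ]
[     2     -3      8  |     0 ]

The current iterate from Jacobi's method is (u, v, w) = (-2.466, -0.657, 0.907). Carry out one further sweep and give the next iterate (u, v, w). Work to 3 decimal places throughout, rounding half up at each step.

(-1.424, -0.468, 0.370)

One sweep:
  u = (-10 - (3)·-0.657 - (-1)·0.907) / (5) = -1.424
  v = (2 - (-4)·-2.466 - (-3)·0.907) / (11) = -0.468
  w = (0 - (2)·-2.466 - (-3)·-0.657) / (8) = 0.370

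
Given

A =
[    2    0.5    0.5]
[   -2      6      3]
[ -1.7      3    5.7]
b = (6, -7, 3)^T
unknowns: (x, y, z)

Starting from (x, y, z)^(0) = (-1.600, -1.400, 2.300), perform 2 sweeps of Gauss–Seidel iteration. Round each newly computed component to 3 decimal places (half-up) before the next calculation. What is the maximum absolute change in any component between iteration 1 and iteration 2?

0.124

Iteration 1:
  x = (6 - (0.5)·-1.400 - (0.5)·2.300) / (2) = 2.775
  y = (-7 - (-2)·2.775 - (3)·2.300) / (6) = -1.392
  z = (3 - (-1.7)·2.775 - (3)·-1.392) / (5.7) = 2.087
Iteration 2:
  x = (6 - (0.5)·-1.392 - (0.5)·2.087) / (2) = 2.826
  y = (-7 - (-2)·2.826 - (3)·2.087) / (6) = -1.268
  z = (3 - (-1.7)·2.826 - (3)·-1.268) / (5.7) = 2.037
Change: (0.051, 0.124, -0.050) → max |·| = 0.124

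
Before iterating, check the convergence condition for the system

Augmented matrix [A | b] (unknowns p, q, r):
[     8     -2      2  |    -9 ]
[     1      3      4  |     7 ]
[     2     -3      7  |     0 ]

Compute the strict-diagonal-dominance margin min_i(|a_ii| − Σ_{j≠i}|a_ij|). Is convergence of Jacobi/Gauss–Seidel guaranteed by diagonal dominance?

row 1: |8| − (2+2) = 4
row 2: |3| − (1+4) = -2
row 3: |7| − (2+3) = 2
minimum over rows = -2 → not strictly diagonally dominant

-2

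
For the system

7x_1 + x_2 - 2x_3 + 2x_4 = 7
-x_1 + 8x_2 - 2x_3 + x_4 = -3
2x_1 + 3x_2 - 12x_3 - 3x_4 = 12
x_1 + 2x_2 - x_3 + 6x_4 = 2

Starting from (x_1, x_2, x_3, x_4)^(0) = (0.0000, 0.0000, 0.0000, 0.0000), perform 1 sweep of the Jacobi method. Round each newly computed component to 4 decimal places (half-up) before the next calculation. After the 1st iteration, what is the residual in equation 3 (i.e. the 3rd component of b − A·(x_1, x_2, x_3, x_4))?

Iteration 1:
  x_1 = (7 - (1)·0.0000 - (-2)·0.0000 - (2)·0.0000) / (7) = 1.0000
  x_2 = (-3 - (-1)·0.0000 - (-2)·0.0000 - (1)·0.0000) / (8) = -0.3750
  x_3 = (12 - (2)·0.0000 - (3)·0.0000 - (-3)·0.0000) / (-12) = -1.0000
  x_4 = (2 - (1)·0.0000 - (2)·0.0000 - (-1)·0.0000) / (6) = 0.3333
Residual b − A·x = (-2.2916, -1.3333, 0.1249, -1.2498)

0.1249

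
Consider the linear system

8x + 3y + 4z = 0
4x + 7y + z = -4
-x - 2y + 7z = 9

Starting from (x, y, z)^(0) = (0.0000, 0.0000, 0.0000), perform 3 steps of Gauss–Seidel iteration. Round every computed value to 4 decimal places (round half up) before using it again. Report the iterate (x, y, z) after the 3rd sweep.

Iteration 1:
  x = (0 - (3)·0.0000 - (4)·0.0000) / (8) = 0.0000
  y = (-4 - (4)·0.0000 - (1)·0.0000) / (7) = -0.5714
  z = (9 - (-1)·0.0000 - (-2)·-0.5714) / (7) = 1.1225
Iteration 2:
  x = (0 - (3)·-0.5714 - (4)·1.1225) / (8) = -0.3470
  y = (-4 - (4)·-0.3470 - (1)·1.1225) / (7) = -0.5335
  z = (9 - (-1)·-0.3470 - (-2)·-0.5335) / (7) = 1.0837
Iteration 3:
  x = (0 - (3)·-0.5335 - (4)·1.0837) / (8) = -0.3418
  y = (-4 - (4)·-0.3418 - (1)·1.0837) / (7) = -0.5309
  z = (9 - (-1)·-0.3418 - (-2)·-0.5309) / (7) = 1.0852

(-0.3418, -0.5309, 1.0852)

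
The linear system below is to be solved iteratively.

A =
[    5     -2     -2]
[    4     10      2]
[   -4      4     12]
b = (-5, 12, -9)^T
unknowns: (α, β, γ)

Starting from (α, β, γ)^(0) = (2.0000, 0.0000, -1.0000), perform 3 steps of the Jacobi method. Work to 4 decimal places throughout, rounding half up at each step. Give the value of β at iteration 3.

1.8007

Iteration 1:
  α = (-5 - (-2)·0.0000 - (-2)·-1.0000) / (5) = -1.4000
  β = (12 - (4)·2.0000 - (2)·-1.0000) / (10) = 0.6000
  γ = (-9 - (-4)·2.0000 - (4)·0.0000) / (12) = -0.0833
Iteration 2:
  α = (-5 - (-2)·0.6000 - (-2)·-0.0833) / (5) = -0.7933
  β = (12 - (4)·-1.4000 - (2)·-0.0833) / (10) = 1.7767
  γ = (-9 - (-4)·-1.4000 - (4)·0.6000) / (12) = -1.4167
Iteration 3:
  α = (-5 - (-2)·1.7767 - (-2)·-1.4167) / (5) = -0.8560
  β = (12 - (4)·-0.7933 - (2)·-1.4167) / (10) = 1.8007
  γ = (-9 - (-4)·-0.7933 - (4)·1.7767) / (12) = -1.6067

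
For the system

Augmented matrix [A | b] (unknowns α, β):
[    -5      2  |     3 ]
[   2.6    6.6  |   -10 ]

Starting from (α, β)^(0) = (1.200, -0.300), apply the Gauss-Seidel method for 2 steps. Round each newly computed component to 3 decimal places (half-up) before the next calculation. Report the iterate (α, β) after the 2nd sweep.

(-1.093, -1.085)

Iteration 1:
  α = (3 - (2)·-0.300) / (-5) = -0.720
  β = (-10 - (2.6)·-0.720) / (6.6) = -1.232
Iteration 2:
  α = (3 - (2)·-1.232) / (-5) = -1.093
  β = (-10 - (2.6)·-1.093) / (6.6) = -1.085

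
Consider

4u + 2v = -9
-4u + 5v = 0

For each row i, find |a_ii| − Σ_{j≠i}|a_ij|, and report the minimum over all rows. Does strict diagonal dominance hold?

row 1: |4| − (2) = 2
row 2: |5| − (4) = 1
minimum over rows = 1 → strictly diagonally dominant (convergence guaranteed)

1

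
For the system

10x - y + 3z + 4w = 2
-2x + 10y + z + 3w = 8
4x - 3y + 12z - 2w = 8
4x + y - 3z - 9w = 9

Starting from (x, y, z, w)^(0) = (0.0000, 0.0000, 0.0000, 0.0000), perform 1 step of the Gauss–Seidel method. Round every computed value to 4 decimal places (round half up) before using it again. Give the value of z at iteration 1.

Iteration 1:
  x = (2 - (-1)·0.0000 - (3)·0.0000 - (4)·0.0000) / (10) = 0.2000
  y = (8 - (-2)·0.2000 - (1)·0.0000 - (3)·0.0000) / (10) = 0.8400
  z = (8 - (4)·0.2000 - (-3)·0.8400 - (-2)·0.0000) / (12) = 0.8100
  w = (9 - (4)·0.2000 - (1)·0.8400 - (-3)·0.8100) / (-9) = -1.0878

0.8100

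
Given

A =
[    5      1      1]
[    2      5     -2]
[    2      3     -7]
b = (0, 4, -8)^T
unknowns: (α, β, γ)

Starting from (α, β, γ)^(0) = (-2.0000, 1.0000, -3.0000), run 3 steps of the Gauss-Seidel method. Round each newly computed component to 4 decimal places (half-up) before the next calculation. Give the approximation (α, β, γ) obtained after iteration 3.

Iteration 1:
  α = (0 - (1)·1.0000 - (1)·-3.0000) / (5) = 0.4000
  β = (4 - (2)·0.4000 - (-2)·-3.0000) / (5) = -0.5600
  γ = (-8 - (2)·0.4000 - (3)·-0.5600) / (-7) = 1.0171
Iteration 2:
  α = (0 - (1)·-0.5600 - (1)·1.0171) / (5) = -0.0914
  β = (4 - (2)·-0.0914 - (-2)·1.0171) / (5) = 1.2434
  γ = (-8 - (2)·-0.0914 - (3)·1.2434) / (-7) = 1.6496
Iteration 3:
  α = (0 - (1)·1.2434 - (1)·1.6496) / (5) = -0.5786
  β = (4 - (2)·-0.5786 - (-2)·1.6496) / (5) = 1.6913
  γ = (-8 - (2)·-0.5786 - (3)·1.6913) / (-7) = 1.7024

(-0.5786, 1.6913, 1.7024)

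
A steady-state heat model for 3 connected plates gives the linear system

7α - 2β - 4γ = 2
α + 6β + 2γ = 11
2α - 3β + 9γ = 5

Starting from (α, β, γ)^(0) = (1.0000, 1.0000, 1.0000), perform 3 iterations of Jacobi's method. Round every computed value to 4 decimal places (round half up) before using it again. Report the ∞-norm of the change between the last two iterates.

Iteration 1:
  α = (2 - (-2)·1.0000 - (-4)·1.0000) / (7) = 1.1429
  β = (11 - (1)·1.0000 - (2)·1.0000) / (6) = 1.3333
  γ = (5 - (2)·1.0000 - (-3)·1.0000) / (9) = 0.6667
Iteration 2:
  α = (2 - (-2)·1.3333 - (-4)·0.6667) / (7) = 1.0476
  β = (11 - (1)·1.1429 - (2)·0.6667) / (6) = 1.4206
  γ = (5 - (2)·1.1429 - (-3)·1.3333) / (9) = 0.7460
Iteration 3:
  α = (2 - (-2)·1.4206 - (-4)·0.7460) / (7) = 1.1179
  β = (11 - (1)·1.0476 - (2)·0.7460) / (6) = 1.4101
  γ = (5 - (2)·1.0476 - (-3)·1.4206) / (9) = 0.7963
Change: (0.0703, -0.0105, 0.0503) → max |·| = 0.0703

0.0703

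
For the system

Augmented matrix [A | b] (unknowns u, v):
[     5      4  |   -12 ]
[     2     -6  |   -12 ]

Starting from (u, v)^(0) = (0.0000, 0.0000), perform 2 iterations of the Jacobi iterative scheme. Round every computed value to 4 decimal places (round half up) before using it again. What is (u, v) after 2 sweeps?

Iteration 1:
  u = (-12 - (4)·0.0000) / (5) = -2.4000
  v = (-12 - (2)·0.0000) / (-6) = 2.0000
Iteration 2:
  u = (-12 - (4)·2.0000) / (5) = -4.0000
  v = (-12 - (2)·-2.4000) / (-6) = 1.2000

(-4.0000, 1.2000)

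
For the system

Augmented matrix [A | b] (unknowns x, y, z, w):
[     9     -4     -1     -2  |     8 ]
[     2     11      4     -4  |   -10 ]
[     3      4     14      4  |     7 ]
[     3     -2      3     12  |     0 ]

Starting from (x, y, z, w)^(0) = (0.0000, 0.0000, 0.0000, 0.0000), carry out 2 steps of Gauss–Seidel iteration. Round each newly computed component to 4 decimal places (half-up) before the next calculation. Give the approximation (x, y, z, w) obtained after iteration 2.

(0.3582, -1.3996, 0.9816, -0.5682)

Iteration 1:
  x = (8 - (-4)·0.0000 - (-1)·0.0000 - (-2)·0.0000) / (9) = 0.8889
  y = (-10 - (2)·0.8889 - (4)·0.0000 - (-4)·0.0000) / (11) = -1.0707
  z = (7 - (3)·0.8889 - (4)·-1.0707 - (4)·0.0000) / (14) = 0.6154
  w = (0 - (3)·0.8889 - (-2)·-1.0707 - (3)·0.6154) / (12) = -0.5545
Iteration 2:
  x = (8 - (-4)·-1.0707 - (-1)·0.6154 - (-2)·-0.5545) / (9) = 0.3582
  y = (-10 - (2)·0.3582 - (4)·0.6154 - (-4)·-0.5545) / (11) = -1.3996
  z = (7 - (3)·0.3582 - (4)·-1.3996 - (4)·-0.5545) / (14) = 0.9816
  w = (0 - (3)·0.3582 - (-2)·-1.3996 - (3)·0.9816) / (12) = -0.5682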